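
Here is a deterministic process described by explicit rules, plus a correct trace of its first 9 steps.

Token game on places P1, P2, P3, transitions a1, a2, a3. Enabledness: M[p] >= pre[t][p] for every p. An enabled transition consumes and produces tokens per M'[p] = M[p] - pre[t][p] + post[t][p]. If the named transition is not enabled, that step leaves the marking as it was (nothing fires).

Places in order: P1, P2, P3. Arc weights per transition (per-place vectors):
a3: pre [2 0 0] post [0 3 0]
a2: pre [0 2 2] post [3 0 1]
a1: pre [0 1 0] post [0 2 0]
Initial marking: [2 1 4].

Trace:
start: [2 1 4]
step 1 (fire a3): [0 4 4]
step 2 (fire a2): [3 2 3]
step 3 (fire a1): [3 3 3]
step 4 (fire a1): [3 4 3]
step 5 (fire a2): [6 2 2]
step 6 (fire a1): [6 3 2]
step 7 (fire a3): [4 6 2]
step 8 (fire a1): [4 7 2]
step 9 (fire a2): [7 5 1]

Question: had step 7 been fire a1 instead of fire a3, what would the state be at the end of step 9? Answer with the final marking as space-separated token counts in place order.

(re-executing from step 7 with the substitution; state before step 7: [6 3 2])
step 7 (fire a1): [6 4 2]
step 8 (fire a1): [6 5 2]
step 9 (fire a2): [9 3 1]

9 3 1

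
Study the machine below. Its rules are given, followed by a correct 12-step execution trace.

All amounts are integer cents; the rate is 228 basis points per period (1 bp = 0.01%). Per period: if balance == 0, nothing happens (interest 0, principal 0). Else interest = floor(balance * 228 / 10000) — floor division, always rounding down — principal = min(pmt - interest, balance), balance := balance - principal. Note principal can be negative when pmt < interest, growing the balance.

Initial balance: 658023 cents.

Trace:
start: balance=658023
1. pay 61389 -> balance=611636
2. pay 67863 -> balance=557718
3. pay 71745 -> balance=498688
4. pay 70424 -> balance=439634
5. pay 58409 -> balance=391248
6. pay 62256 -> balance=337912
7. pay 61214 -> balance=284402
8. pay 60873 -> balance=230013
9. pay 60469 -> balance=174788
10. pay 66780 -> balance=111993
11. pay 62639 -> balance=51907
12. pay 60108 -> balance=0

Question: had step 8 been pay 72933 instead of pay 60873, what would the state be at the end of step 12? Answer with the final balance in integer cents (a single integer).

0

(re-executing from step 8 with the substitution; state before step 8: balance=284402)
8. pay 72933 -> balance=217953
9. pay 60469 -> balance=162453
10. pay 66780 -> balance=99376
11. pay 62639 -> balance=39002
12. pay 60108 -> balance=0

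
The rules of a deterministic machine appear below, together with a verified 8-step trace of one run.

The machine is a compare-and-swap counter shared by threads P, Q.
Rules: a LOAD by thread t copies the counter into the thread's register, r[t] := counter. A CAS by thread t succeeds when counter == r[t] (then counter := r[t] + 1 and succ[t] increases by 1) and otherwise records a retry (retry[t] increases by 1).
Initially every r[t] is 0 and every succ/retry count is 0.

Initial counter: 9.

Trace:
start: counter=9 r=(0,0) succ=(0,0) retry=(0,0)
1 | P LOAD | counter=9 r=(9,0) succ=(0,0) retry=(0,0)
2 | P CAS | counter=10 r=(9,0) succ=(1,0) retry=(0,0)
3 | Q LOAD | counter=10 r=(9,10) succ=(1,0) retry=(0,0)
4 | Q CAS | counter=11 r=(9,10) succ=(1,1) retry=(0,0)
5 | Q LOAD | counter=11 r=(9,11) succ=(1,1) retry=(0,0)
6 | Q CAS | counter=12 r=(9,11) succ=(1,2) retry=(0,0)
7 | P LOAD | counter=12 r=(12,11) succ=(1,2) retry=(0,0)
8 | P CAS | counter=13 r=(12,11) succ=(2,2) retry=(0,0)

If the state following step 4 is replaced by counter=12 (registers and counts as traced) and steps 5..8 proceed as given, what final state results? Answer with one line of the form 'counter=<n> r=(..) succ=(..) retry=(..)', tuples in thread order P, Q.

state after step 4 := counter=12 r=(9,10) succ=(1,1) retry=(0,0)
5 | Q LOAD | counter=12 r=(9,12) succ=(1,1) retry=(0,0)
6 | Q CAS | counter=13 r=(9,12) succ=(1,2) retry=(0,0)
7 | P LOAD | counter=13 r=(13,12) succ=(1,2) retry=(0,0)
8 | P CAS | counter=14 r=(13,12) succ=(2,2) retry=(0,0)

counter=14 r=(13,12) succ=(2,2) retry=(0,0)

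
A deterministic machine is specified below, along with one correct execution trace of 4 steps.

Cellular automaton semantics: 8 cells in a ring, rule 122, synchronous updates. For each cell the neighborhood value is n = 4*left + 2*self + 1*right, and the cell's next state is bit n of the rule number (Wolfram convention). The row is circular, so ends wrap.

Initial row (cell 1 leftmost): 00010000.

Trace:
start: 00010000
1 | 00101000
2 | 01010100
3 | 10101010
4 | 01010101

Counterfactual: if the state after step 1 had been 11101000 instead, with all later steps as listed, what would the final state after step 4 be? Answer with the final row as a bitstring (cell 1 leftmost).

00001110

state after step 1 := 11101000
2 | 10110101
3 | 11111011
4 | 00001110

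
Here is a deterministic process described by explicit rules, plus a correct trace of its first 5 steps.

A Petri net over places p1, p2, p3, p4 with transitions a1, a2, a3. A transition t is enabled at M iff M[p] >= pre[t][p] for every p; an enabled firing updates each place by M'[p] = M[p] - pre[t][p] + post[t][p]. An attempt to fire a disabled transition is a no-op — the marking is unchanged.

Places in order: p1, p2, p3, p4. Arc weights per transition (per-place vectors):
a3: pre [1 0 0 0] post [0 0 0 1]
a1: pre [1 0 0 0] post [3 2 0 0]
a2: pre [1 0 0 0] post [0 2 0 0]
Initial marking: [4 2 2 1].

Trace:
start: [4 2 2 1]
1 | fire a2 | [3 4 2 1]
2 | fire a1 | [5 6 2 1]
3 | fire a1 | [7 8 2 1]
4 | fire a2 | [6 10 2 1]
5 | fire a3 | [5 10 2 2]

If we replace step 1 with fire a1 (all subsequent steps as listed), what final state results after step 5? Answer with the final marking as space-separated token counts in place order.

(re-executing from step 1 with the substitution; state before step 1: [4 2 2 1])
1 | fire a1 | [6 4 2 1]
2 | fire a1 | [8 6 2 1]
3 | fire a1 | [10 8 2 1]
4 | fire a2 | [9 10 2 1]
5 | fire a3 | [8 10 2 2]

8 10 2 2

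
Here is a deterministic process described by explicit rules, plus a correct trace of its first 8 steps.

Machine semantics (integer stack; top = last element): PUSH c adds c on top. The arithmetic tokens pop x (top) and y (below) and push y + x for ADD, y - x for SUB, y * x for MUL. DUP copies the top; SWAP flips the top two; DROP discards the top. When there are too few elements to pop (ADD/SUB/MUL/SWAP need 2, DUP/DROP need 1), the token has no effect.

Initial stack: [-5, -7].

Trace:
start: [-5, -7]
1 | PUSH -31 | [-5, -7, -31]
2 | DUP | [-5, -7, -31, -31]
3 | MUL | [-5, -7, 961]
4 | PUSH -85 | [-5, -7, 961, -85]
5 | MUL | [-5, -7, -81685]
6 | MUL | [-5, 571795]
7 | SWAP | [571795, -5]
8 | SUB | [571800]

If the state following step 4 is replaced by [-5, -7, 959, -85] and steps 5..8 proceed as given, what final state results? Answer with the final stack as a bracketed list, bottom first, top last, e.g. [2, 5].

state after step 4 := [-5, -7, 959, -85]
5 | MUL | [-5, -7, -81515]
6 | MUL | [-5, 570605]
7 | SWAP | [570605, -5]
8 | SUB | [570610]

[570610]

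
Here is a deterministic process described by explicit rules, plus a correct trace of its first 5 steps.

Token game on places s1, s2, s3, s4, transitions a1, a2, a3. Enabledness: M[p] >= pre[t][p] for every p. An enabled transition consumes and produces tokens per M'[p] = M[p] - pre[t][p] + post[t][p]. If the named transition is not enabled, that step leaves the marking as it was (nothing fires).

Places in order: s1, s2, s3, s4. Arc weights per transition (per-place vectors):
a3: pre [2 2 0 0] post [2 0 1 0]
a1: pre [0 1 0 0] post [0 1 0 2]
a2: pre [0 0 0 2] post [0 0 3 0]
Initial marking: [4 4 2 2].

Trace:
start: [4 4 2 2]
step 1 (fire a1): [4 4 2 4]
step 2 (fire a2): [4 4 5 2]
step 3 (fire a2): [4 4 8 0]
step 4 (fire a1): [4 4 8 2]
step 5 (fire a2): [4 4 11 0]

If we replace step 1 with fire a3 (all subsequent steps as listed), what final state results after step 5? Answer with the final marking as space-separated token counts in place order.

(re-executing from step 1 with the substitution; state before step 1: [4 4 2 2])
step 1 (fire a3): [4 2 3 2]
step 2 (fire a2): [4 2 6 0]
step 3 (fire a2): [4 2 6 0]
step 4 (fire a1): [4 2 6 2]
step 5 (fire a2): [4 2 9 0]

4 2 9 0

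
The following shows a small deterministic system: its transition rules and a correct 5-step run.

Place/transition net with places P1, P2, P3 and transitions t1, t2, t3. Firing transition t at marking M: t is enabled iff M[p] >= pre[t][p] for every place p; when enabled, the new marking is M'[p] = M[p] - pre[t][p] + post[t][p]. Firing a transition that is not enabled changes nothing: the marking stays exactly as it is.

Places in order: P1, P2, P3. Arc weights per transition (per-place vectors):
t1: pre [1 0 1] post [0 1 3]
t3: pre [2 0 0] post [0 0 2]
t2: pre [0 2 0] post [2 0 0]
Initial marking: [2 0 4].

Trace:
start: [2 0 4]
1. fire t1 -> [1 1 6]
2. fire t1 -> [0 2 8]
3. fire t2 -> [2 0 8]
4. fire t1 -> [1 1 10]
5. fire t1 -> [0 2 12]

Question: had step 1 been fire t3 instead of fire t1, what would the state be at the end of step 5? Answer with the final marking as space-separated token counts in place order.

0 0 6

(re-executing from step 1 with the substitution; state before step 1: [2 0 4])
1. fire t3 -> [0 0 6]
2. fire t1 -> [0 0 6]
3. fire t2 -> [0 0 6]
4. fire t1 -> [0 0 6]
5. fire t1 -> [0 0 6]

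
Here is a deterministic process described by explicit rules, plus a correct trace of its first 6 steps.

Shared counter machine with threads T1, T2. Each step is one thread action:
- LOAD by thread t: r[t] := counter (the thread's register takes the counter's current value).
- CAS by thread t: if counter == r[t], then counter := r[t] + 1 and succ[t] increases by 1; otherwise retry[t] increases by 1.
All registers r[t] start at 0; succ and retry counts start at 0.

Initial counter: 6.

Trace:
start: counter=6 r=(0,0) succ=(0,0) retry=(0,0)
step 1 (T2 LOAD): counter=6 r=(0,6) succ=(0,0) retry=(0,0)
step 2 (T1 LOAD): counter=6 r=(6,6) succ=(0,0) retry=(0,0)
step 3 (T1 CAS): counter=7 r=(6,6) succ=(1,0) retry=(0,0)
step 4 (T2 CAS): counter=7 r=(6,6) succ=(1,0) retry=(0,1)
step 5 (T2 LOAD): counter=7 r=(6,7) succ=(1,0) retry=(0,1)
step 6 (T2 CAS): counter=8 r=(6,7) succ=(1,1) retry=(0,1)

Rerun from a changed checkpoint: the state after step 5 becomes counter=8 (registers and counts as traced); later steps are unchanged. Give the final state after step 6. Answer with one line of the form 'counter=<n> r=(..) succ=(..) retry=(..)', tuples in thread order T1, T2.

counter=8 r=(6,7) succ=(1,0) retry=(0,2)

state after step 5 := counter=8 r=(6,7) succ=(1,0) retry=(0,1)
step 6 (T2 CAS): counter=8 r=(6,7) succ=(1,0) retry=(0,2)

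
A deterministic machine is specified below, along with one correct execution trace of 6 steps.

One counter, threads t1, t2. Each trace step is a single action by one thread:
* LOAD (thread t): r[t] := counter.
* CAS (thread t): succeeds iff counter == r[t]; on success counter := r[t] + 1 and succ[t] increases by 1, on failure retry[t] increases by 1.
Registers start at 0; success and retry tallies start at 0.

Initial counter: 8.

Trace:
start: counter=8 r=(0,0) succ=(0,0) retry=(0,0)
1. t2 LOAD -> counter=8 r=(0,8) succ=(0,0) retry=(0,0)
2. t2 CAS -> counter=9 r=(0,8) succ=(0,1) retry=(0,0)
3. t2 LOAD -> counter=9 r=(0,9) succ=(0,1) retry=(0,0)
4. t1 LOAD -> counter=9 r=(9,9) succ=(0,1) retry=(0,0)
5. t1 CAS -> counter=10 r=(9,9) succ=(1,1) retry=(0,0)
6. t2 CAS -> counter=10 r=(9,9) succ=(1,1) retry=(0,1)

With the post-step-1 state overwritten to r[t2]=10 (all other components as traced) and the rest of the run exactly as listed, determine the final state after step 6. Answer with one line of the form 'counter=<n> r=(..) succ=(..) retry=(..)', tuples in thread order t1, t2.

counter=9 r=(8,8) succ=(1,0) retry=(0,2)

state after step 1 := counter=8 r=(0,10) succ=(0,0) retry=(0,0)
2. t2 CAS -> counter=8 r=(0,10) succ=(0,0) retry=(0,1)
3. t2 LOAD -> counter=8 r=(0,8) succ=(0,0) retry=(0,1)
4. t1 LOAD -> counter=8 r=(8,8) succ=(0,0) retry=(0,1)
5. t1 CAS -> counter=9 r=(8,8) succ=(1,0) retry=(0,1)
6. t2 CAS -> counter=9 r=(8,8) succ=(1,0) retry=(0,2)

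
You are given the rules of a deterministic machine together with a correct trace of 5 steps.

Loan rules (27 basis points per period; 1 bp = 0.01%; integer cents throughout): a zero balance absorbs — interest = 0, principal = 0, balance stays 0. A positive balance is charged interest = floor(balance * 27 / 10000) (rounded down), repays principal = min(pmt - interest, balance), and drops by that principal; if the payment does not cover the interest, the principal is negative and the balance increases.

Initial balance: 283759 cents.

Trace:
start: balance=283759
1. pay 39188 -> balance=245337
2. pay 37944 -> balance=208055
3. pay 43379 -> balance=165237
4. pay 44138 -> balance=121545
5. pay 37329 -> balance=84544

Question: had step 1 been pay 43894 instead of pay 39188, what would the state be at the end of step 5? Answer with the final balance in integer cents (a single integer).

(re-executing from step 1 with the substitution; state before step 1: balance=283759)
1. pay 43894 -> balance=240631
2. pay 37944 -> balance=203336
3. pay 43379 -> balance=160506
4. pay 44138 -> balance=116801
5. pay 37329 -> balance=79787

79787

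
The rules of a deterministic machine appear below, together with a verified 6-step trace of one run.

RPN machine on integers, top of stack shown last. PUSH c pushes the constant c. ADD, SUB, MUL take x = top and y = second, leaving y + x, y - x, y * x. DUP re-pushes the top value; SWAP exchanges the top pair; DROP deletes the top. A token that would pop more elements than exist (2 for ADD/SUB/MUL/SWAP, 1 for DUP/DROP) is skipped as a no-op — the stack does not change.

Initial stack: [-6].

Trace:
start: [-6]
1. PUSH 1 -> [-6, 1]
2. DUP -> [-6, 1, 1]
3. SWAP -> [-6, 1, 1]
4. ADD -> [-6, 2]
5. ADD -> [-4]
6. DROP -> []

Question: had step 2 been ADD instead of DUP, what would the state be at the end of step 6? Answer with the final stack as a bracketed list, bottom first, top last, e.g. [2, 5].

(re-executing from step 2 with the substitution; state before step 2: [-6, 1])
2. ADD -> [-5]
3. SWAP -> [-5]
4. ADD -> [-5]
5. ADD -> [-5]
6. DROP -> []

[]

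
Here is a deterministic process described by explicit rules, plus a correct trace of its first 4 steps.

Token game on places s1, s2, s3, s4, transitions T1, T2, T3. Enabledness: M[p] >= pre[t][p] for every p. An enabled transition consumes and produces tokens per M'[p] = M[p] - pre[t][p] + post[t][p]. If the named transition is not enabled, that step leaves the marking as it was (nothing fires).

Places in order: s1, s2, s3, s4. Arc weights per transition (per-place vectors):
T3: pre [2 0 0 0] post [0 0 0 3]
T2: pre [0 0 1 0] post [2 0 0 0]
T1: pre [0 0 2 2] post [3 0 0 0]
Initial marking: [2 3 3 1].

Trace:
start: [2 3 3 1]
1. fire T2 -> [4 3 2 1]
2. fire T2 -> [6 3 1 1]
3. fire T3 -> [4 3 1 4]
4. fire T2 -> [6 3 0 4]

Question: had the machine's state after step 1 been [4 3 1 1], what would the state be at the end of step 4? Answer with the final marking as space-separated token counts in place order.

4 3 0 4

state after step 1 := [4 3 1 1]
2. fire T2 -> [6 3 0 1]
3. fire T3 -> [4 3 0 4]
4. fire T2 -> [4 3 0 4]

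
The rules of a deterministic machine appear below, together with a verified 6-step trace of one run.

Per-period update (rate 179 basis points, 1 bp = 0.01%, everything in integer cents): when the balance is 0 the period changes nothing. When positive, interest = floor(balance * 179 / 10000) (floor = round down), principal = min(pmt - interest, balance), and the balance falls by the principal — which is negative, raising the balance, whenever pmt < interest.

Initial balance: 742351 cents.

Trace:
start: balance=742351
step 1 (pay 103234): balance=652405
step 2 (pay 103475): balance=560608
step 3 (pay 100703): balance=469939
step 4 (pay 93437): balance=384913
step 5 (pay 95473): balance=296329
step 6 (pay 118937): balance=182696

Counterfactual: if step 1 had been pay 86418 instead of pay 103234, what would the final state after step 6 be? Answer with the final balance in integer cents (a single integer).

(re-executing from step 1 with the substitution; state before step 1: balance=742351)
step 1 (pay 86418): balance=669221
step 2 (pay 103475): balance=577725
step 3 (pay 100703): balance=487363
step 4 (pay 93437): balance=402649
step 5 (pay 95473): balance=314383
step 6 (pay 118937): balance=201073

201073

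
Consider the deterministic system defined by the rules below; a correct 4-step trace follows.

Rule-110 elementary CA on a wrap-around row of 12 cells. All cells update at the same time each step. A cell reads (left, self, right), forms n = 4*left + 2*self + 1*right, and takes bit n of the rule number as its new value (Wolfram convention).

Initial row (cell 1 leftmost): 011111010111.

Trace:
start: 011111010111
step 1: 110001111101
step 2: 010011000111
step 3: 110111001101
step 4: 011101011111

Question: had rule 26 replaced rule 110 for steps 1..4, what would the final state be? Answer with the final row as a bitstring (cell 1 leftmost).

001010101000

(re-executing steps 1..4 under rule 26; state before step 1: 011111010111)
step 1: 010000000100
step 2: 101000001010
step 3: 000100010000
step 4: 001010101000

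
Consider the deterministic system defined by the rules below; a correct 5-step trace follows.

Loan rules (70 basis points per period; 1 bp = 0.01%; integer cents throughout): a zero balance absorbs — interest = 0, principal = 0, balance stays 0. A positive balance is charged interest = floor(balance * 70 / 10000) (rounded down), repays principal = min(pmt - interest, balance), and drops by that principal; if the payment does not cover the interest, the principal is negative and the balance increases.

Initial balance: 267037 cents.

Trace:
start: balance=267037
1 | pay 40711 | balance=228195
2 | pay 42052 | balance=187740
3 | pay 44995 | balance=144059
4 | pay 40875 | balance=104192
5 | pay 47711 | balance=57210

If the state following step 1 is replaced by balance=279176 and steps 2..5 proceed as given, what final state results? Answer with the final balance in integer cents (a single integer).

state after step 1 := balance=279176
2 | pay 42052 | balance=239078
3 | pay 44995 | balance=195756
4 | pay 40875 | balance=156251
5 | pay 47711 | balance=109633

109633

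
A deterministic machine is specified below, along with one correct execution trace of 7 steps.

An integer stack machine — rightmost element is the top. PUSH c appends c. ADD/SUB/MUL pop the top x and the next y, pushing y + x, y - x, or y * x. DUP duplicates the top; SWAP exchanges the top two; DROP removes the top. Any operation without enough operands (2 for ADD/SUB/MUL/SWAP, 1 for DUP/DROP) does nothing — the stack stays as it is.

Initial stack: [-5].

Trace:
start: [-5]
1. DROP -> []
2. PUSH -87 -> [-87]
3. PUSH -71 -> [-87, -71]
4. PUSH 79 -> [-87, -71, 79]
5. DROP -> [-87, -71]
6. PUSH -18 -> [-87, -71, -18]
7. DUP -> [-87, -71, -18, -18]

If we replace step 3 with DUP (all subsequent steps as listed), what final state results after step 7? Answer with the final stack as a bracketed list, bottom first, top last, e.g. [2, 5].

[-87, -87, -18, -18]

(re-executing from step 3 with the substitution; state before step 3: [-87])
3. DUP -> [-87, -87]
4. PUSH 79 -> [-87, -87, 79]
5. DROP -> [-87, -87]
6. PUSH -18 -> [-87, -87, -18]
7. DUP -> [-87, -87, -18, -18]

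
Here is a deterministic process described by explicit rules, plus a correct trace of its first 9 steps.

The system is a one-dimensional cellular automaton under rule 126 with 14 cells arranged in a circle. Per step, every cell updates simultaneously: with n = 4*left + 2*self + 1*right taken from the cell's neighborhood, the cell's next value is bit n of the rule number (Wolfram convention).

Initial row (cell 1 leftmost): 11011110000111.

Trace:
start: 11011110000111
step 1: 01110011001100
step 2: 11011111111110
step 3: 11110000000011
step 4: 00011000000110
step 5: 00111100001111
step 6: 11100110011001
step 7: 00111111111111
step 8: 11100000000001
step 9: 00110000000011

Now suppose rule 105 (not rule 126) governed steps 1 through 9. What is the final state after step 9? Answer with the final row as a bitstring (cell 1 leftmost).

00010111011010

(re-executing steps 1..9 under rule 105; state before step 1: 11011110000111)
step 1: 01110010110100
step 2: 01010001111001
step 3: 10100101001000
step 4: 01000010000010
step 5: 00011000111000
step 6: 11011010101011
step 7: 01111101010110
step 8: 01000110101110
step 9: 00010111011010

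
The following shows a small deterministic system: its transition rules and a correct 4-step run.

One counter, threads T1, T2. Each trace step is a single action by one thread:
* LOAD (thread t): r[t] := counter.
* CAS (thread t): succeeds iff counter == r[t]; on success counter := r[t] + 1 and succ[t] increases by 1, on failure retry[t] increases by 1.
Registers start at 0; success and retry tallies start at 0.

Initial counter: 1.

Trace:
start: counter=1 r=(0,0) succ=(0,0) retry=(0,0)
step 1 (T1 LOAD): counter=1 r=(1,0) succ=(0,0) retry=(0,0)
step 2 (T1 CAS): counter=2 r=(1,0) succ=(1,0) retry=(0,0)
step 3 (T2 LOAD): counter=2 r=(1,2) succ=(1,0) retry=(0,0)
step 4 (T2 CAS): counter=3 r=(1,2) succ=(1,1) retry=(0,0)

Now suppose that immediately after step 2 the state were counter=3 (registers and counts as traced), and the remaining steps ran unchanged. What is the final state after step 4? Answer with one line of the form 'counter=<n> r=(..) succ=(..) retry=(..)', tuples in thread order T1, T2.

state after step 2 := counter=3 r=(1,0) succ=(1,0) retry=(0,0)
step 3 (T2 LOAD): counter=3 r=(1,3) succ=(1,0) retry=(0,0)
step 4 (T2 CAS): counter=4 r=(1,3) succ=(1,1) retry=(0,0)

counter=4 r=(1,3) succ=(1,1) retry=(0,0)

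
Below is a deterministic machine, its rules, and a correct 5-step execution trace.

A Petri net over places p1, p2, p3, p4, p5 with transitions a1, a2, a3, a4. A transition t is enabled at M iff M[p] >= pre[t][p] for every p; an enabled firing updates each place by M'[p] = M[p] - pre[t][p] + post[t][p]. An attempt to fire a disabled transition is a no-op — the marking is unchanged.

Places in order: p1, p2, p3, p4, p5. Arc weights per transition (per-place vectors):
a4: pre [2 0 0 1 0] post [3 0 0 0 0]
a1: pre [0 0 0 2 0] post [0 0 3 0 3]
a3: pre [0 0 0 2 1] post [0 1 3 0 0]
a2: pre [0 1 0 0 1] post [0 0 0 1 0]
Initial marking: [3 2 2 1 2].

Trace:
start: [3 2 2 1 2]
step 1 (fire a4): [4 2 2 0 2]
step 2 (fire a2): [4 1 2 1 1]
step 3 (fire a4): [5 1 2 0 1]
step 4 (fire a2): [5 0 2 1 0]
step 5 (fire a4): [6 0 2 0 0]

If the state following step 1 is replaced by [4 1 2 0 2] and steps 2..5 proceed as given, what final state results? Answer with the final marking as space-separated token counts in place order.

state after step 1 := [4 1 2 0 2]
step 2 (fire a2): [4 0 2 1 1]
step 3 (fire a4): [5 0 2 0 1]
step 4 (fire a2): [5 0 2 0 1]
step 5 (fire a4): [5 0 2 0 1]

5 0 2 0 1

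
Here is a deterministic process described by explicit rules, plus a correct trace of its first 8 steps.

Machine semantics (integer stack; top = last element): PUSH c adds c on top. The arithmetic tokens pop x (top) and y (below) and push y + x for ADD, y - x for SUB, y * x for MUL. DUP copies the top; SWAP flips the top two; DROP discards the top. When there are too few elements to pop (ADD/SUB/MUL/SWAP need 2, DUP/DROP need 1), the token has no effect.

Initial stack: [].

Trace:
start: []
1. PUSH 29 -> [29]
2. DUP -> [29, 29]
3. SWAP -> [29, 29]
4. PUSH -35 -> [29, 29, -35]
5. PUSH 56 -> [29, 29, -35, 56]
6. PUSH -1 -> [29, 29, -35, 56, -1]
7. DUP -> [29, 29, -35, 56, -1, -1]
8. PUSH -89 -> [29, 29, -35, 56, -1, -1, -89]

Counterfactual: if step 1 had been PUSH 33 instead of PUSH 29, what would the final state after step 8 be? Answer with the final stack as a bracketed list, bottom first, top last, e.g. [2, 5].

(re-executing from step 1 with the substitution; state before step 1: [])
1. PUSH 33 -> [33]
2. DUP -> [33, 33]
3. SWAP -> [33, 33]
4. PUSH -35 -> [33, 33, -35]
5. PUSH 56 -> [33, 33, -35, 56]
6. PUSH -1 -> [33, 33, -35, 56, -1]
7. DUP -> [33, 33, -35, 56, -1, -1]
8. PUSH -89 -> [33, 33, -35, 56, -1, -1, -89]

[33, 33, -35, 56, -1, -1, -89]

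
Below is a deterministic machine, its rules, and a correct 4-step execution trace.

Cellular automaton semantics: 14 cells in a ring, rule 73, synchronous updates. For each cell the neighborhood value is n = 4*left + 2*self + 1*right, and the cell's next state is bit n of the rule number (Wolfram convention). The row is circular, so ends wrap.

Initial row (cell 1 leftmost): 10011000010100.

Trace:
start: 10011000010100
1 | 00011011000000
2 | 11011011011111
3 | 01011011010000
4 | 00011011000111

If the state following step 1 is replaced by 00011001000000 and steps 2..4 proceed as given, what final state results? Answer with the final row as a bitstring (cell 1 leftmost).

state after step 1 := 00011001000000
2 | 11011000011111
3 | 01011011010000
4 | 00011011000111

00011011000111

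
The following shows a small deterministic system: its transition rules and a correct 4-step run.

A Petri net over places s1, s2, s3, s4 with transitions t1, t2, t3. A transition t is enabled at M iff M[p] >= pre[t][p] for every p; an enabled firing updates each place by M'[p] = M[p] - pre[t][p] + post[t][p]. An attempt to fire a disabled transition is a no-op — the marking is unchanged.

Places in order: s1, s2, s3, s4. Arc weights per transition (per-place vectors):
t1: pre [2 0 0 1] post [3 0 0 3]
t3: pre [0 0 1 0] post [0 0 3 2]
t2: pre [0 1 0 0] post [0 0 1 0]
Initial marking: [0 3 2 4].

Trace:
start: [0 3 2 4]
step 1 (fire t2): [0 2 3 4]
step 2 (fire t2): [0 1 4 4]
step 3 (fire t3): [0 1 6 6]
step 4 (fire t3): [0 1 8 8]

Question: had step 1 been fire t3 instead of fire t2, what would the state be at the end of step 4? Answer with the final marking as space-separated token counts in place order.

0 2 9 10

(re-executing from step 1 with the substitution; state before step 1: [0 3 2 4])
step 1 (fire t3): [0 3 4 6]
step 2 (fire t2): [0 2 5 6]
step 3 (fire t3): [0 2 7 8]
step 4 (fire t3): [0 2 9 10]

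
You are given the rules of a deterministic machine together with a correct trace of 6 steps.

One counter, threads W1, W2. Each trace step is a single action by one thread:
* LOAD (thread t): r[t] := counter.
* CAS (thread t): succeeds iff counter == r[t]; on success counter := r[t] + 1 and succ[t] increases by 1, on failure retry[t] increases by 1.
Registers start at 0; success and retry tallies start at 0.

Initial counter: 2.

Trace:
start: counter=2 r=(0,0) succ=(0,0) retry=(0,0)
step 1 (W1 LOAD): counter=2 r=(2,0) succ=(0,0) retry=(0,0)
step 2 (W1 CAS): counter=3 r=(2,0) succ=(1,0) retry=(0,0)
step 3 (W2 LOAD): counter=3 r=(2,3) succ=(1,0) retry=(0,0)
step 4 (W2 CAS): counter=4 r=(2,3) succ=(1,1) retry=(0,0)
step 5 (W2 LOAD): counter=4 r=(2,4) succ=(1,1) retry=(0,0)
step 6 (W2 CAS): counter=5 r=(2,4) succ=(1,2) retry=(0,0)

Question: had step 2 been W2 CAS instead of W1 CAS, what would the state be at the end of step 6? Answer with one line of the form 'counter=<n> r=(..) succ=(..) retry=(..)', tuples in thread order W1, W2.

(re-executing from step 2 with the substitution; state before step 2: counter=2 r=(2,0) succ=(0,0) retry=(0,0))
step 2 (W2 CAS): counter=2 r=(2,0) succ=(0,0) retry=(0,1)
step 3 (W2 LOAD): counter=2 r=(2,2) succ=(0,0) retry=(0,1)
step 4 (W2 CAS): counter=3 r=(2,2) succ=(0,1) retry=(0,1)
step 5 (W2 LOAD): counter=3 r=(2,3) succ=(0,1) retry=(0,1)
step 6 (W2 CAS): counter=4 r=(2,3) succ=(0,2) retry=(0,1)

counter=4 r=(2,3) succ=(0,2) retry=(0,1)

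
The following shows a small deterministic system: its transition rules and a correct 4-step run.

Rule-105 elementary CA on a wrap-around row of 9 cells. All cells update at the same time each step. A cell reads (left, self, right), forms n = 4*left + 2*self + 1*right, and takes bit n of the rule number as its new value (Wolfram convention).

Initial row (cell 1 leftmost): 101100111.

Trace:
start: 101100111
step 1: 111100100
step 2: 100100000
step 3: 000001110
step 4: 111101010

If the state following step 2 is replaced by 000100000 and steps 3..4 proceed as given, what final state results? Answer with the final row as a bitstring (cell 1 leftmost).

010101000

state after step 2 := 000100000
step 3: 110001111
step 4: 010101000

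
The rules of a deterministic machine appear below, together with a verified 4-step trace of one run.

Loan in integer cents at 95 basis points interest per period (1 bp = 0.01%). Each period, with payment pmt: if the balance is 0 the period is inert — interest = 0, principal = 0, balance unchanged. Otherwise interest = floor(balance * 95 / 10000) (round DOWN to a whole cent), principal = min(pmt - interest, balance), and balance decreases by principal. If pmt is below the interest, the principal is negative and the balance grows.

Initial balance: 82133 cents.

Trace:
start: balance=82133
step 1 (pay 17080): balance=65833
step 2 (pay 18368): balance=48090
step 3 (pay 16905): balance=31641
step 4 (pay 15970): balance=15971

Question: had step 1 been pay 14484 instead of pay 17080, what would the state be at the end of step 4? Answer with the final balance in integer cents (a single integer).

(re-executing from step 1 with the substitution; state before step 1: balance=82133)
step 1 (pay 14484): balance=68429
step 2 (pay 18368): balance=50711
step 3 (pay 16905): balance=34287
step 4 (pay 15970): balance=18642

18642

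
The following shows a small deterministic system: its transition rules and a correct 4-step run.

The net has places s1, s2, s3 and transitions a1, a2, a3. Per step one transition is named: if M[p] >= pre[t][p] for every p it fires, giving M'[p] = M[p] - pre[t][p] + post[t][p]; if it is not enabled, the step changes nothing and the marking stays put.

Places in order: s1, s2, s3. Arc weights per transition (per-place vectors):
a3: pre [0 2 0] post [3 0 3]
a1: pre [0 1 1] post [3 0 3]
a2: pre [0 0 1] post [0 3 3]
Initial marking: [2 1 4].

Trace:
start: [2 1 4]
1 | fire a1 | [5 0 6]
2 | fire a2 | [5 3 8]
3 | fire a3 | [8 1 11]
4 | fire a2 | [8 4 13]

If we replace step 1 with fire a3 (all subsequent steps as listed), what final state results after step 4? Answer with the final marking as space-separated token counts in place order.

5 5 11

(re-executing from step 1 with the substitution; state before step 1: [2 1 4])
1 | fire a3 | [2 1 4]
2 | fire a2 | [2 4 6]
3 | fire a3 | [5 2 9]
4 | fire a2 | [5 5 11]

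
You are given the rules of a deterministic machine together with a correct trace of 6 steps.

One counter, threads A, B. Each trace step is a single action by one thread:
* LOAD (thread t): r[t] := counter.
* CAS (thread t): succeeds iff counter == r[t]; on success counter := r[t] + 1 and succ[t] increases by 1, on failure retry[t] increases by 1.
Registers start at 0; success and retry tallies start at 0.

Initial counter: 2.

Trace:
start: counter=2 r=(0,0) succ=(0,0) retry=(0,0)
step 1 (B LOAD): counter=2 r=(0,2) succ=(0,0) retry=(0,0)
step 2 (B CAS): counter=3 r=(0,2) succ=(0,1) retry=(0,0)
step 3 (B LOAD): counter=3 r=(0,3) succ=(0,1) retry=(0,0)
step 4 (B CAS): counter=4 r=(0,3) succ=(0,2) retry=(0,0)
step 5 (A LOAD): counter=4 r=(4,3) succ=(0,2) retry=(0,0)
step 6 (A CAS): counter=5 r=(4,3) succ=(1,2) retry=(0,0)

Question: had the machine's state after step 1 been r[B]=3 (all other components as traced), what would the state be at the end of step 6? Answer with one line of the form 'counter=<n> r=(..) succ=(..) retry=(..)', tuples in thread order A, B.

state after step 1 := counter=2 r=(0,3) succ=(0,0) retry=(0,0)
step 2 (B CAS): counter=2 r=(0,3) succ=(0,0) retry=(0,1)
step 3 (B LOAD): counter=2 r=(0,2) succ=(0,0) retry=(0,1)
step 4 (B CAS): counter=3 r=(0,2) succ=(0,1) retry=(0,1)
step 5 (A LOAD): counter=3 r=(3,2) succ=(0,1) retry=(0,1)
step 6 (A CAS): counter=4 r=(3,2) succ=(1,1) retry=(0,1)

counter=4 r=(3,2) succ=(1,1) retry=(0,1)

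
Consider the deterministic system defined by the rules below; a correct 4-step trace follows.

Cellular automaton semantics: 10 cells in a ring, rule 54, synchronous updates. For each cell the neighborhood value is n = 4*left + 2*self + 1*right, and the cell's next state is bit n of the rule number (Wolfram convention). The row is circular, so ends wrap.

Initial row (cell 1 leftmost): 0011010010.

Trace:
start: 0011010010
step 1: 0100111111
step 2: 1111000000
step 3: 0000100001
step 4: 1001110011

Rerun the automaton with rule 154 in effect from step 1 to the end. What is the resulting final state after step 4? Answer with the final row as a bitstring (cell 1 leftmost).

0100100011

(re-executing steps 1..4 under rule 154; state before step 1: 0011010010)
step 1: 0110001101
step 2: 0101011000
step 3: 1000010100
step 4: 0100100011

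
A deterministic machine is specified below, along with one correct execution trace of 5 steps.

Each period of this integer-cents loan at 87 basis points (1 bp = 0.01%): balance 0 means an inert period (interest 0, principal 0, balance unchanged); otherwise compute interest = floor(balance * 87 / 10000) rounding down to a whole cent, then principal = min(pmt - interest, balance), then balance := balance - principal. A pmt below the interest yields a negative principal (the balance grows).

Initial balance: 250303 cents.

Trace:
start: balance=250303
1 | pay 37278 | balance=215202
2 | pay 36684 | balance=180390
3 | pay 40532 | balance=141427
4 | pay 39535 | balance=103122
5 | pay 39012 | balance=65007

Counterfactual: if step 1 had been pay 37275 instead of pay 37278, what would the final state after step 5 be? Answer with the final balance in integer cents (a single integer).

(re-executing from step 1 with the substitution; state before step 1: balance=250303)
1 | pay 37275 | balance=215205
2 | pay 36684 | balance=180393
3 | pay 40532 | balance=141430
4 | pay 39535 | balance=103125
5 | pay 39012 | balance=65010

65010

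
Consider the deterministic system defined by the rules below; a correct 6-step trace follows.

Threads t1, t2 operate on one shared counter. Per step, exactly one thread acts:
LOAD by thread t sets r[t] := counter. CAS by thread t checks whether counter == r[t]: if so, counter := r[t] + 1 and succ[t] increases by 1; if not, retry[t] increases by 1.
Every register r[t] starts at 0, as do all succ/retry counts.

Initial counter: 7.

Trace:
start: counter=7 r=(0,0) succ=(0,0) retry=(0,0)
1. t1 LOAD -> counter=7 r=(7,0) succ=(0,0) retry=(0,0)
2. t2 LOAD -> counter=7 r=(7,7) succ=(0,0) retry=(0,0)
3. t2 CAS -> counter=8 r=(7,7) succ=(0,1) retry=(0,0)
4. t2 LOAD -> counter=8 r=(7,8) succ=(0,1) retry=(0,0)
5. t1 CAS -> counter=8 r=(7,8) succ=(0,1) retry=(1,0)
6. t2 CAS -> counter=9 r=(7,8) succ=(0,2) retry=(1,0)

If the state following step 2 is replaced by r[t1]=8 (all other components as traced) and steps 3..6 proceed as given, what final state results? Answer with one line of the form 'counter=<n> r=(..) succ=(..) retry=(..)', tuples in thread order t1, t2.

state after step 2 := counter=7 r=(8,7) succ=(0,0) retry=(0,0)
3. t2 CAS -> counter=8 r=(8,7) succ=(0,1) retry=(0,0)
4. t2 LOAD -> counter=8 r=(8,8) succ=(0,1) retry=(0,0)
5. t1 CAS -> counter=9 r=(8,8) succ=(1,1) retry=(0,0)
6. t2 CAS -> counter=9 r=(8,8) succ=(1,1) retry=(0,1)

counter=9 r=(8,8) succ=(1,1) retry=(0,1)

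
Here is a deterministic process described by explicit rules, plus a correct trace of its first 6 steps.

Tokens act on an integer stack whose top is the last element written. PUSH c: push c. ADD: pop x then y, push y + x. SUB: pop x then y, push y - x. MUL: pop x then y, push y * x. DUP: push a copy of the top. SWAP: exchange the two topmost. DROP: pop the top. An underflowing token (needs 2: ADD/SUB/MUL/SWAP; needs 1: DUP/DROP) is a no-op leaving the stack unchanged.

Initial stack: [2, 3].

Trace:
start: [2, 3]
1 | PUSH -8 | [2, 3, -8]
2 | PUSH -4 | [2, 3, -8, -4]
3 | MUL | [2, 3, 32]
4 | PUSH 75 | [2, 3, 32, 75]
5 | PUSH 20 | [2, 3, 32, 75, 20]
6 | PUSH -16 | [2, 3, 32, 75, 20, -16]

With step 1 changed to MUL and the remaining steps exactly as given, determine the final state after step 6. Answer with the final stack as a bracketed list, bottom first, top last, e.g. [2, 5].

[-24, 75, 20, -16]

(re-executing from step 1 with the substitution; state before step 1: [2, 3])
1 | MUL | [6]
2 | PUSH -4 | [6, -4]
3 | MUL | [-24]
4 | PUSH 75 | [-24, 75]
5 | PUSH 20 | [-24, 75, 20]
6 | PUSH -16 | [-24, 75, 20, -16]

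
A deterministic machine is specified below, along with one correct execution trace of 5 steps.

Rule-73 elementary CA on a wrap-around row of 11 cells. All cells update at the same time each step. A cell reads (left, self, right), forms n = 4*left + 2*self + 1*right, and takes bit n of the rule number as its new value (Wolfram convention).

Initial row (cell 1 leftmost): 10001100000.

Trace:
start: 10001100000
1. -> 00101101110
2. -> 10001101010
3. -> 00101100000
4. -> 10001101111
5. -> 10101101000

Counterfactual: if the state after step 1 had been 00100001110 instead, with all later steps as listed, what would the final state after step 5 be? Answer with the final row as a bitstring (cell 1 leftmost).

state after step 1 := 00100001110
2. -> 10001101010
3. -> 00101100000
4. -> 10001101111
5. -> 10101101000

10101101000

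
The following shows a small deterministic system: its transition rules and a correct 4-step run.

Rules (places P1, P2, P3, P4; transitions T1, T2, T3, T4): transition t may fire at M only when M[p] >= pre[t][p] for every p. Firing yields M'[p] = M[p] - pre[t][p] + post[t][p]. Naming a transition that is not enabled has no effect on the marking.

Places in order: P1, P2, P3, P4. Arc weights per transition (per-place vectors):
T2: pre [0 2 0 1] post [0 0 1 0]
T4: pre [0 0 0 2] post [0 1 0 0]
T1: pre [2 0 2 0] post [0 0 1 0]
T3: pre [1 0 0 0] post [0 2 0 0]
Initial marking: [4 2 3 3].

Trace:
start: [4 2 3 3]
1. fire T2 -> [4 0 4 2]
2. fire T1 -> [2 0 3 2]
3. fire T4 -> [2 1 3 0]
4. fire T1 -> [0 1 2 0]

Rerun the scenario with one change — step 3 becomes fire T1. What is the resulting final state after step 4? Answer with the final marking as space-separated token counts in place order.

(re-executing from step 3 with the substitution; state before step 3: [2 0 3 2])
3. fire T1 -> [0 0 2 2]
4. fire T1 -> [0 0 2 2]

0 0 2 2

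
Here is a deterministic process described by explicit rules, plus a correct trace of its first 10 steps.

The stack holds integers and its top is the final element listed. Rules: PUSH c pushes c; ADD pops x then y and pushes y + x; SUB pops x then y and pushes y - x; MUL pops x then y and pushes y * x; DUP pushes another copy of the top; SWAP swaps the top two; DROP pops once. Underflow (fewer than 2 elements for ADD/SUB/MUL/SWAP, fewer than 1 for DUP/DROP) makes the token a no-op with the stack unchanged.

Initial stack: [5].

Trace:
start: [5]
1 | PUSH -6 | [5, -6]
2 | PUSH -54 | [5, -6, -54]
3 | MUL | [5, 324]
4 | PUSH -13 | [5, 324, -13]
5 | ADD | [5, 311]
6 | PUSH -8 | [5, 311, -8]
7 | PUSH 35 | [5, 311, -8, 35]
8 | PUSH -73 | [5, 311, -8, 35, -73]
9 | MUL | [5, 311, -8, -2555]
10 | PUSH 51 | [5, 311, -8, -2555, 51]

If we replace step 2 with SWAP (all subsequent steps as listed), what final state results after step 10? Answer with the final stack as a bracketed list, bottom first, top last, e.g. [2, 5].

(re-executing from step 2 with the substitution; state before step 2: [5, -6])
2 | SWAP | [-6, 5]
3 | MUL | [-30]
4 | PUSH -13 | [-30, -13]
5 | ADD | [-43]
6 | PUSH -8 | [-43, -8]
7 | PUSH 35 | [-43, -8, 35]
8 | PUSH -73 | [-43, -8, 35, -73]
9 | MUL | [-43, -8, -2555]
10 | PUSH 51 | [-43, -8, -2555, 51]

[-43, -8, -2555, 51]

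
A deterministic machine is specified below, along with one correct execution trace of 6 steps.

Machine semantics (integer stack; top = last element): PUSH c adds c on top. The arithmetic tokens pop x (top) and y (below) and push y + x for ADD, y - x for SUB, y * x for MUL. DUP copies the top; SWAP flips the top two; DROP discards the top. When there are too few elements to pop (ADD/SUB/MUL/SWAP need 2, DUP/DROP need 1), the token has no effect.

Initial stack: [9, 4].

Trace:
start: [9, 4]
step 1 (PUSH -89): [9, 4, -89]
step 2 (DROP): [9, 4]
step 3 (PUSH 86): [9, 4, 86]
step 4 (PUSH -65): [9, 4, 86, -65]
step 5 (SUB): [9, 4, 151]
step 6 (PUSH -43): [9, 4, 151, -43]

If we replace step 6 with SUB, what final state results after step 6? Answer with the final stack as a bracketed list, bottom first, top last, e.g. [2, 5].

(re-executing from step 6 with the substitution; state before step 6: [9, 4, 151])
step 6 (SUB): [9, -147]

[9, -147]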